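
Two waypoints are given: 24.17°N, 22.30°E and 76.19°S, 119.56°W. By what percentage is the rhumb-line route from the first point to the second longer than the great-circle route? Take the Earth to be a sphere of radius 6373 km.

12.3%

Great circle: σ = 2.1760 rad → d_gc = Rσ = 13867.4 km
Rhumb: Δφ = -1.7516, Δλ = -2.4759, Δψ = -2.5461, q = Δφ/Δψ = 0.6880 → d_rh = R√(Δφ²+q²Δλ²) = 15571.0 km
Excess = (15571.0 − 13867.4) / 13867.4 = 1703.6 / 13867.4 = 12.28% ≈ 12.3%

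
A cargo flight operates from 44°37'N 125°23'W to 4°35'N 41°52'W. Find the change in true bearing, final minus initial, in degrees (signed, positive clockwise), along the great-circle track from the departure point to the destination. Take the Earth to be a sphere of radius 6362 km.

Initial bearing θ₁ = atan2(sin Δλ cos φ₂, cos φ₁ sin φ₂ − sin φ₁ cos φ₂ cos Δλ) = 91.28°
Final bearing θ₂ = (initial bearing from the destination back to the start) + 180° = 134.44°
Δθ = θ₂ − θ₁ = +43.2°

+43.2°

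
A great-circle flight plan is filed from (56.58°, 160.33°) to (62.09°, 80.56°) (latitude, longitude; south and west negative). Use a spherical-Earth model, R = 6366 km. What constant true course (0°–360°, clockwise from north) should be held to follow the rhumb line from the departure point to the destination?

277.7°

Δψ = ln[tan(π/4+φ₂/2)/tan(π/4+φ₁/2)] = +0.1890
Δλ = -1.3922 rad (taken the short way round)
course = atan2(Δλ, Δψ) = 277.73°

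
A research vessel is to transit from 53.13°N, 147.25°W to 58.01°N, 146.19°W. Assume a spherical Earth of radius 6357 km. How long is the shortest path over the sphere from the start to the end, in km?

cos σ = sin φ₁ sin φ₂ + cos φ₁ cos φ₂ cos Δλ
      = sin(53.13°)sin(58.01°) + cos(53.13°)cos(58.01°)cos(1.06°) = 0.9963
σ = 4.917° → d = Rσ = 6357·0.08581 = 545 km

545 km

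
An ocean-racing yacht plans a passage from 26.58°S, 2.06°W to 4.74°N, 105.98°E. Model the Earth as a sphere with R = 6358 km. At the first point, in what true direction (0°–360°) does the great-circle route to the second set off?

N = sin Δλ·cos φ₂ = +0.9476;  D = cos φ₁ sin φ₂ − sin φ₁ cos φ₂ cos Δλ = -0.0642
initial course = atan2(N, D) = 93.88°

93.9°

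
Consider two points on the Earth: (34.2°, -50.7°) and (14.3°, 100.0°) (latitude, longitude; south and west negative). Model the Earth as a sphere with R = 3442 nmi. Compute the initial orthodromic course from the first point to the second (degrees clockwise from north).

34.9°

N = sin Δλ·cos φ₂ = +0.4742;  D = cos φ₁ sin φ₂ − sin φ₁ cos φ₂ cos Δλ = +0.6793
initial course = atan2(N, D) = 34.92°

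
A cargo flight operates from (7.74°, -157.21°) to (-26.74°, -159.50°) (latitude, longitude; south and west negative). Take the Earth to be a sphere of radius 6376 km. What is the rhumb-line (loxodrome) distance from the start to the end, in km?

Rhumb course C = atan2(Δλ, Δψ) with Δψ = ln[tan(π/4+φ₂/2)/tan(π/4+φ₁/2)] = -0.6201, Δλ = -0.0400 → C = 183.69°
d = R·|Δφ| / |cos C| = 6376·0.60179 / 0.99793 = 3845 km

3845 km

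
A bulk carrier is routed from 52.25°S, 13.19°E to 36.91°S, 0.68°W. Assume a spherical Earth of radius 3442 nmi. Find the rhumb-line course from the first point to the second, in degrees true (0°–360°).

Δψ = ln[tan(π/4+φ₂/2)/tan(π/4+φ₁/2)] = +0.3792
Δλ = -0.2421 rad (taken the short way round)
course = atan2(Δλ, Δψ) = 327.45°

327.4°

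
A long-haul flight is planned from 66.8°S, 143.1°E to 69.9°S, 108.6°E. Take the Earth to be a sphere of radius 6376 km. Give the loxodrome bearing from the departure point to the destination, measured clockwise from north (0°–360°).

256.3°

Meridional parts: M(φ₁)=-1.5834, M(φ₂)=-1.7303 → ΔM = -0.1469;  Δλ = -0.6021 rad
tan C = Δλ / ΔM = +4.0990 → C = 256.29°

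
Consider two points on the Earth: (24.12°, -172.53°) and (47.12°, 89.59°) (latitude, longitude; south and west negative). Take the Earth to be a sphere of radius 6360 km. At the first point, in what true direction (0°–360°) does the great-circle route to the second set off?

316.4°

θ = atan2( sin Δλ·cos φ₂ ,  cos φ₁ sin φ₂ − sin φ₁ cos φ₂ cos Δλ )
  = atan2(-0.6740, +0.7069) = 316.36°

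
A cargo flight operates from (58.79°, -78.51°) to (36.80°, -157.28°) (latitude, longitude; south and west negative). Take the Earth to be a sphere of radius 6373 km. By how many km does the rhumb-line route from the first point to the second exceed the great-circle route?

Great circle: cos σ = sin φ₁ sin φ₂ + cos φ₁ cos φ₂ cos Δλ,  σ = 0.9359 rad → d_gc = 5964.2 km
Rhumb line: Δψ = -0.5838, q = Δφ/Δψ = 0.6574, d_rh = R√(Δφ²+q²Δλ²) = 6257.3 km
Excess = 6257.3 − 5964.2 = 293.1 ≈ 293 km

293 km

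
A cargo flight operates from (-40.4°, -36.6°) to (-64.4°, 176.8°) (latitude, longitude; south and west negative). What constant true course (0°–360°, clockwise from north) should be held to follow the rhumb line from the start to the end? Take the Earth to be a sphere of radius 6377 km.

254.5°

Δψ = ln[tan(π/4+φ₂/2)/tan(π/4+φ₁/2)] = -0.7099
Δλ = -2.5587 rad (taken the short way round)
course = atan2(Δλ, Δψ) = 254.49°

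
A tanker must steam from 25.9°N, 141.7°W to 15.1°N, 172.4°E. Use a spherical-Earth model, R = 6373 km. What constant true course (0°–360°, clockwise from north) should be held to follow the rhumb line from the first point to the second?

Δψ = ln[tan(π/4+φ₂/2)/tan(π/4+φ₁/2)] = -0.2016
Δλ = -0.8011 rad (taken the short way round)
course = atan2(Δλ, Δψ) = 255.87°

255.9°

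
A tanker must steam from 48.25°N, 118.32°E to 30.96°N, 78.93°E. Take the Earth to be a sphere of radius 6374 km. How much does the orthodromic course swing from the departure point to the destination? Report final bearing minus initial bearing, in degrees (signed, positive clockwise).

-26.0°

At departure: θ₁ = atan2(sin Δλ cos φ₂, cos φ₁ sin φ₂ − sin φ₁ cos φ₂ cos Δλ) = 254.41°
At arrival: θ₂ = atan2(sin Δλ cos φ₁, −cos φ₂ sin φ₁ + sin φ₂ cos φ₁ cos Δλ) = 228.41°
Δθ = θ₂ − θ₁ = -26.0°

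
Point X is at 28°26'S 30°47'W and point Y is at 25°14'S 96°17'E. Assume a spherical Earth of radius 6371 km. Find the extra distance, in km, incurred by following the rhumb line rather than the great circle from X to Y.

Great circle: cos σ = sin φ₁ sin φ₂ + cos φ₁ cos φ₂ cos Δλ,  σ = 1.8509 rad → d_gc = 11792.2 km
Rhumb line: Δψ = +0.0626, q = Δφ/Δψ = 0.8921, d_rh = R√(Δφ²+q²Δλ²) = 12610.3 km
Excess = 12610.3 − 11792.2 = 818.1 ≈ 818 km

818 km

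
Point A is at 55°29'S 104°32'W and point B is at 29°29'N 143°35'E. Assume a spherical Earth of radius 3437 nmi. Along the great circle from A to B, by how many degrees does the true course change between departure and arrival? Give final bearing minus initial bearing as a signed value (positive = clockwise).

+48.6°

Initial bearing θ₁ = atan2(sin Δλ cos φ₂, cos φ₁ sin φ₂ − sin φ₁ cos φ₂ cos Δλ) = 270.82°
Final bearing θ₂ = (initial bearing from the destination back to the start) + 180° = 319.39°
Δθ = θ₂ − θ₁ = +48.6°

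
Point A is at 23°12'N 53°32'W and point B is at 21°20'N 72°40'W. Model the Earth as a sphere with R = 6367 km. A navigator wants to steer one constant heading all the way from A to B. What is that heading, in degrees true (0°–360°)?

264.0°

Δψ = ln[tan(π/4+φ₂/2)/tan(π/4+φ₁/2)] = -0.0352
Δλ = -0.3339 rad (taken the short way round)
course = atan2(Δλ, Δψ) = 263.98°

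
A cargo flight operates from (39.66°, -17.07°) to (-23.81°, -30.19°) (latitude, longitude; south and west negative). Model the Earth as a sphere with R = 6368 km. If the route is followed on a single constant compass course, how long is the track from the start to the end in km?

Rhumb course C = atan2(Δλ, Δψ) with Δψ = ln[tan(π/4+φ₂/2)/tan(π/4+φ₁/2)] = -1.1832, Δλ = -0.2290 → C = 190.95°
d = R·|Δφ| / |cos C| = 6368·1.10776 / 0.98178 = 7185 km

7185 km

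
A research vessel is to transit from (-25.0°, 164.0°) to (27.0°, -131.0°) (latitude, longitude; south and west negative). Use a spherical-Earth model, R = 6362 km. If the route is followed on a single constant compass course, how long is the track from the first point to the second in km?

9046 km

Rhumb course C = atan2(Δλ, Δψ) with Δψ = ln[tan(π/4+φ₂/2)/tan(π/4+φ₁/2)] = +0.9406, Δλ = +1.1345 → C = 50.34°
d = R·|Δφ| / |cos C| = 6362·0.90757 / 0.63826 = 9046 km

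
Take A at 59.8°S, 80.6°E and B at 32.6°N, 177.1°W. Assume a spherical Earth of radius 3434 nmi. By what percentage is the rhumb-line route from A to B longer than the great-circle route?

2.1%

Great circle: σ = 2.1603 rad → d_gc = Rσ = 7418.4 nmi
Rhumb: Δφ = +1.6127, Δλ = +1.7855, Δψ = +1.9124, q = Δφ/Δψ = 0.8433 → d_rh = R√(Δφ²+q²Δλ²) = 7576.4 nmi
Excess = (7576.4 − 7418.4) / 7418.4 = 158.0 / 7418.4 = 2.13% ≈ 2.1%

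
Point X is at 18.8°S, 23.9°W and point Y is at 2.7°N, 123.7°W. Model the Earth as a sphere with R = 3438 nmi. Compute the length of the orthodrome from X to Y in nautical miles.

6009 nmi

Haversine: a = sin²(Δφ/2)+cos φ₁ cos φ₂ sin²(Δλ/2) = 0.58807;  σ = 2·atan2(√a,√(1−a))
σ = 100.144° → d = Rσ = 3438·1.74785 = 6009 nmi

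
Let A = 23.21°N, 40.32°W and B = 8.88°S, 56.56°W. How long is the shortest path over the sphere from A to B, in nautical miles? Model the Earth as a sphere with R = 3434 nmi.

Haversine: a = sin²(Δφ/2)+cos φ₁ cos φ₂ sin²(Δλ/2) = 0.09451;  σ = 2·atan2(√a,√(1−a))
σ = 35.808° → d = Rσ = 3434·0.62497 = 2146 nmi

2146 nmi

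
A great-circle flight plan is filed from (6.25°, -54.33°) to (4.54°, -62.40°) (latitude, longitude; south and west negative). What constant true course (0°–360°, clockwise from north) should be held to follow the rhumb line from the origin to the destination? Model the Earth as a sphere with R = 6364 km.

Δψ = ln[tan(π/4+φ₂/2)/tan(π/4+φ₁/2)] = -0.0300
Δλ = -0.1408 rad (taken the short way round)
course = atan2(Δλ, Δψ) = 257.98°

258.0°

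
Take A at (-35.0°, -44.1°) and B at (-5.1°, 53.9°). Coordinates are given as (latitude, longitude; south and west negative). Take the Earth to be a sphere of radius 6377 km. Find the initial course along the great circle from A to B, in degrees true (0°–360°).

N = sin Δλ·cos φ₂ = +0.9863;  D = cos φ₁ sin φ₂ − sin φ₁ cos φ₂ cos Δλ = -0.1523
initial course = atan2(N, D) = 98.78°

98.8°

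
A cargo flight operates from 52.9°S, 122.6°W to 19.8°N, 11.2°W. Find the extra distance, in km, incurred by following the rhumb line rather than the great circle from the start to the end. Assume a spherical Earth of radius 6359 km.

377 km

Great circle: cos σ = sin φ₁ sin φ₂ + cos φ₁ cos φ₂ cos Δλ,  σ = 2.0683 rad → d_gc = 13152.49 km
Rhumb line: Δψ = +1.4446, q = Δφ/Δψ = 0.8783, d_rh = R√(Δφ²+q²Δλ²) = 13529.02 km
Excess = 13529.02 − 13152.49 = 376.53 ≈ 377 km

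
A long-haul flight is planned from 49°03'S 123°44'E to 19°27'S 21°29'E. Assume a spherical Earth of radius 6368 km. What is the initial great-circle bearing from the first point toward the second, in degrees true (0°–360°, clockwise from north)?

N = sin Δλ·cos φ₂ = -0.9215;  D = cos φ₁ sin φ₂ − sin φ₁ cos φ₂ cos Δλ = -0.3693
initial course = atan2(N, D) = 248.16°

248.2°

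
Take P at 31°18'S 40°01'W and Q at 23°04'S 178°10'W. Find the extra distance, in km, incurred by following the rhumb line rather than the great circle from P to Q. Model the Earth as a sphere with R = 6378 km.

1174 km

Great circle: cos σ = sin φ₁ sin φ₂ + cos φ₁ cos φ₂ cos Δλ,  σ = 1.9628 rad → d_gc = 12518.8 km
Rhumb line: Δψ = +0.1618, q = Δφ/Δψ = 0.8884, d_rh = R√(Δφ²+q²Δλ²) = 13692.6 km
Excess = 13692.6 − 12518.8 = 1173.8 ≈ 1174 km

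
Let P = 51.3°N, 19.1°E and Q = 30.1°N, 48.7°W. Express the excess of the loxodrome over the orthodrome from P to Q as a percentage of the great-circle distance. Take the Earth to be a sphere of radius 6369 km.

2.8%

Great circle: σ = 0.9326 rad → d_gc = Rσ = 5939.5 km
Rhumb: Δφ = -0.3700, Δλ = -1.1833, Δψ = -0.4951, q = Δφ/Δψ = 0.7473 → d_rh = R√(Δφ²+q²Δλ²) = 6105.1 km
Excess = (6105.1 − 5939.5) / 5939.5 = 165.6 / 5939.5 = 2.79% ≈ 2.8%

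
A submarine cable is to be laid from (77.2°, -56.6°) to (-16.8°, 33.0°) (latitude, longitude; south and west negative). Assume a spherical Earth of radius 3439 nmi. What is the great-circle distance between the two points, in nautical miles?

Haversine: a = sin²(Δφ/2)+cos φ₁ cos φ₂ sin²(Δλ/2) = 0.64018;  σ = 2·atan2(√a,√(1−a))
σ = 106.282° → d = Rσ = 3439·1.85497 = 6379 nmi

6379 nmi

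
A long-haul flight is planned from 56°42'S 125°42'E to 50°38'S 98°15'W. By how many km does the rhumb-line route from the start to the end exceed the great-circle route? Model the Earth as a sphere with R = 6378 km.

Great circle: cos σ = sin φ₁ sin φ₂ + cos φ₁ cos φ₂ cos Δλ,  σ = 1.1642 rad → d_gc = 7425.5 km
Rhumb line: Δψ = +0.1791, q = Δφ/Δψ = 0.5912, d_rh = R√(Δφ²+q²Δλ²) = 8978.7 km
Excess = 8978.7 − 7425.5 = 1553.2 ≈ 1553 km

1553 km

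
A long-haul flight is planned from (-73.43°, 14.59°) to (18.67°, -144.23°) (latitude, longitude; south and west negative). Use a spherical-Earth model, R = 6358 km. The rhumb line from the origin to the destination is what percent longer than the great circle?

17.6%

Great circle: σ = 2.1637 rad → d_gc = Rσ = 13756.7 km
Rhumb: Δφ = +1.6074, Δλ = -2.7719, Δψ = +2.2586, q = Δφ/Δψ = 0.7117 → d_rh = R√(Δφ²+q²Δλ²) = 16179.8 km
Excess = (16179.8 − 13756.7) / 13756.7 = 2423.1 / 13756.7 = 17.61% ≈ 17.6%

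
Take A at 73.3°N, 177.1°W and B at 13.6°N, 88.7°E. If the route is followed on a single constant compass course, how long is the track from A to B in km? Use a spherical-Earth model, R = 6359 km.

9273 km

Δψ = ln[tan(π/4+φ₂/2)/tan(π/4+φ₁/2)] = -1.6792;  Δφ = -1.0420 rad,  Δλ = -1.6441 rad
q = Δφ/Δψ = 0.6205
d = R·√(Δφ² + q²Δλ²) = 6359·1.45823 = 9273 km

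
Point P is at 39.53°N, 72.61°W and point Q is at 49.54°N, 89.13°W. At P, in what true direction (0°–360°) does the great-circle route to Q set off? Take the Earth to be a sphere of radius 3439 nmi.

θ = atan2( sin Δλ·cos φ₂ ,  cos φ₁ sin φ₂ − sin φ₁ cos φ₂ cos Δλ )
  = atan2(-0.1845, +0.1909) = 315.97°

316.0°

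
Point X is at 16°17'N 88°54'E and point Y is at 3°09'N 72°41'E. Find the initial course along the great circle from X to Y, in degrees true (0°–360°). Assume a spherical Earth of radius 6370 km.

N = sin Δλ·cos φ₂ = -0.2788;  D = cos φ₁ sin φ₂ − sin φ₁ cos φ₂ cos Δλ = -0.2161
initial course = atan2(N, D) = 232.23°

232.2°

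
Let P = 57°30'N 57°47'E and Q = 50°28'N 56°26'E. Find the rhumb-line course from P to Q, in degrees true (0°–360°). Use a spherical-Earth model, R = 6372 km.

Meridional parts: M(φ₁)=+1.2328, M(φ₂)=+1.0234 → ΔM = -0.2094;  Δλ = -0.0236 rad
tan C = Δλ / ΔM = +0.1125 → C = 186.42°

186.4°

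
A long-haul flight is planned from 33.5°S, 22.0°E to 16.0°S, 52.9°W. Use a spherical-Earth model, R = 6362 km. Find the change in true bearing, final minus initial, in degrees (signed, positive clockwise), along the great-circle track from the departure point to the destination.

+36.0°

Initial bearing θ₁ = atan2(sin Δλ cos φ₂, cos φ₁ sin φ₂ − sin φ₁ cos φ₂ cos Δλ) = 264.36°
Final bearing θ₂ = (initial bearing from the destination back to the start) + 180° = 300.31°
Δθ = θ₂ − θ₁ = +36.0°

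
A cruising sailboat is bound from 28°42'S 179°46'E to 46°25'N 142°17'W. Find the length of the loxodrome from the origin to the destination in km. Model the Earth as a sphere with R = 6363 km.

Rhumb course C = atan2(Δλ, Δψ) with Δψ = ln[tan(π/4+φ₂/2)/tan(π/4+φ₁/2)] = +1.4401, Δλ = +0.6624 → C = 24.70°
d = R·|Δφ| / |cos C| = 6363·1.31103 / 0.90851 = 9182 km

9182 km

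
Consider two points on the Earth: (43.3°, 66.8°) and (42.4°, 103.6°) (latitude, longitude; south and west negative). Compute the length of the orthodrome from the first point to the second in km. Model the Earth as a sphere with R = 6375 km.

2979 km

cos σ = sin φ₁ sin φ₂ + cos φ₁ cos φ₂ cos Δλ
      = sin(43.30°)sin(42.40°) + cos(43.30°)cos(42.40°)cos(36.80°) = 0.8928
σ = 26.775° → d = Rσ = 6375·0.46731 = 2979 km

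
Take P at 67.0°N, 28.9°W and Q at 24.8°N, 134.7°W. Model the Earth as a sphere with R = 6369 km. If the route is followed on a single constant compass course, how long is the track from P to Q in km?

8900 km

Δψ = ln[tan(π/4+φ₂/2)/tan(π/4+φ₁/2)] = -1.1453;  Δφ = -0.7365 rad,  Δλ = -1.8466 rad
q = Δφ/Δψ = 0.6431
d = R·√(Δφ² + q²Δλ²) = 6369·1.39737 = 8900 km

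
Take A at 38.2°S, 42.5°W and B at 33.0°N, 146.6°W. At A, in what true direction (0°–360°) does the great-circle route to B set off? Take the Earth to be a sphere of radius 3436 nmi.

290.3°

N = sin Δλ·cos φ₂ = -0.8134;  D = cos φ₁ sin φ₂ − sin φ₁ cos φ₂ cos Δλ = +0.3017
initial course = atan2(N, D) = 290.35°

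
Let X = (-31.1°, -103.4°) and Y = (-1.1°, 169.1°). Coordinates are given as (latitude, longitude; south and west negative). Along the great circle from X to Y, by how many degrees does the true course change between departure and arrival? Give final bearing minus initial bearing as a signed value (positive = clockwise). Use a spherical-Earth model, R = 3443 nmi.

+30.7°

Initial bearing θ₁ = atan2(sin Δλ cos φ₂, cos φ₁ sin φ₂ − sin φ₁ cos φ₂ cos Δλ) = 270.35°
Final bearing θ₂ = (initial bearing from the destination back to the start) + 180° = 301.08°
Δθ = θ₂ − θ₁ = +30.7°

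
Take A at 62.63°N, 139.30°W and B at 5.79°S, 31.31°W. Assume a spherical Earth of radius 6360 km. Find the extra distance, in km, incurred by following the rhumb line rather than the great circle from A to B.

656 km

Great circle: cos σ = sin φ₁ sin φ₂ + cos φ₁ cos φ₂ cos Δλ,  σ = 1.8038 rad → d_gc = 11471.9 km
Rhumb line: Δψ = -1.5139, q = Δφ/Δψ = 0.7888, d_rh = R√(Δφ²+q²Δλ²) = 12128.0 km
Excess = 12128.0 − 11471.9 = 656.1 ≈ 656 km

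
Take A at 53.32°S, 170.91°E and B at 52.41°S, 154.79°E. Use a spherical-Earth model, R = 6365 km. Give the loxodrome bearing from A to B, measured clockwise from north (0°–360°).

275.3°

Δψ = ln[tan(π/4+φ₂/2)/tan(π/4+φ₁/2)] = +0.0263
Δλ = -0.2813 rad (taken the short way round)
course = atan2(Δλ, Δψ) = 275.34°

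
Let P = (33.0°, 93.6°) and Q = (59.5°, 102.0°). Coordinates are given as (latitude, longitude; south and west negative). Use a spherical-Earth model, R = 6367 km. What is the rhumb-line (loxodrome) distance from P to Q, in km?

3011 km

Δψ = ln[tan(π/4+φ₂/2)/tan(π/4+φ₁/2)] = +0.6889;  Δφ = +0.4625 rad,  Δλ = +0.1466 rad
q = Δφ/Δψ = 0.6714
d = R·√(Δφ² + q²Δλ²) = 6367·0.47287 = 3011 km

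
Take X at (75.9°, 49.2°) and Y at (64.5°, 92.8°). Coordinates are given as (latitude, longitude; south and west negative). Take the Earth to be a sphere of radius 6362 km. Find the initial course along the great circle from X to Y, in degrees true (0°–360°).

105.5°

θ = atan2( sin Δλ·cos φ₂ ,  cos φ₁ sin φ₂ − sin φ₁ cos φ₂ cos Δλ )
  = atan2(+0.2969, -0.0825) = 105.53°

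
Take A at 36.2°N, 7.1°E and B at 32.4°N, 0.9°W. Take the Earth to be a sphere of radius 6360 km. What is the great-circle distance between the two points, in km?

Haversine: a = sin²(Δφ/2)+cos φ₁ cos φ₂ sin²(Δλ/2) = 0.00441;  σ = 2·atan2(√a,√(1−a))
σ = 7.619° → d = Rσ = 6360·0.13298 = 846 km

846 km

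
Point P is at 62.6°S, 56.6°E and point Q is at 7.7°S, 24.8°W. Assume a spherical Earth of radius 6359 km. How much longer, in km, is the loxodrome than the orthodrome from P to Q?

324 km

Great circle: cos σ = sin φ₁ sin φ₂ + cos φ₁ cos φ₂ cos Δλ,  σ = 1.3825 rad → d_gc = 8791.5 km
Rhumb line: Δψ = +1.2767, q = Δφ/Δψ = 0.7505, d_rh = R√(Δφ²+q²Δλ²) = 9115.8 km
Excess = 9115.8 − 8791.5 = 324.3 ≈ 324 km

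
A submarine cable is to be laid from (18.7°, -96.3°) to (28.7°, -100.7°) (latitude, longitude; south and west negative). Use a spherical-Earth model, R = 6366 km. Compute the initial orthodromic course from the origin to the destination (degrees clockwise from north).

θ = atan2( sin Δλ·cos φ₂ ,  cos φ₁ sin φ₂ − sin φ₁ cos φ₂ cos Δλ )
  = atan2(-0.0673, +0.1745) = 338.91°

338.9°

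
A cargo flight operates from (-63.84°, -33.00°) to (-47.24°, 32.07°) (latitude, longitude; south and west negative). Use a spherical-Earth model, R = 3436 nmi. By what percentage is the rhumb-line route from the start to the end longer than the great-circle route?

3.9%

Great circle: σ = 0.6678 rad → d_gc = Rσ = 2294.7 nmi
Rhumb: Δφ = +0.2897, Δλ = +1.1357, Δψ = +0.5218, q = Δφ/Δψ = 0.5553 → d_rh = R√(Δφ²+q²Δλ²) = 2384.5 nmi
Excess = (2384.5 − 2294.7) / 2294.7 = 89.8 / 2294.7 = 3.91% ≈ 3.9%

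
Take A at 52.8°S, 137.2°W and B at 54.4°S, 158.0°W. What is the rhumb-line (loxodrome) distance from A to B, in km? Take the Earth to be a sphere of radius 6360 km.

Δψ = ln[tan(π/4+φ₂/2)/tan(π/4+φ₁/2)] = -0.0471;  Δφ = -0.0279 rad,  Δλ = -0.3630 rad
q = Δφ/Δψ = 0.5933
d = R·√(Δφ² + q²Δλ²) = 6360·0.21720 = 1381 km

1381 km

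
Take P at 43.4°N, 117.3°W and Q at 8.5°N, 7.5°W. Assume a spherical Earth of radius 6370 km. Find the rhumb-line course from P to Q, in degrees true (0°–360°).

109.9°

Meridional parts: M(φ₁)=+0.8424, M(φ₂)=+0.1489 → ΔM = -0.6935;  Δλ = +1.9164 rad
tan C = Δλ / ΔM = -2.7633 → C = 109.89°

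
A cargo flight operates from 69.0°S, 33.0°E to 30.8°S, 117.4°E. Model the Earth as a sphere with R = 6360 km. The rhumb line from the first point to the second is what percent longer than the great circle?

Great circle: σ = 1.0379 rad → d_gc = Rσ = 6600.7 km
Rhumb: Δφ = +0.6667, Δλ = +1.4731, Δψ = +1.1201, q = Δφ/Δψ = 0.5952 → d_rh = R√(Δφ²+q²Δλ²) = 7005.6 km
Excess = (7005.6 − 6600.7) / 6600.7 = 404.9 / 6600.7 = 6.13% ≈ 6.1%

6.1%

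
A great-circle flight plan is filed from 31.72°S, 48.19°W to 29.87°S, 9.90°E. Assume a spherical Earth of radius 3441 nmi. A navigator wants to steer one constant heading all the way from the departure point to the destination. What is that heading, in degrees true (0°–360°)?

87.9°

Δψ = ln[tan(π/4+φ₂/2)/tan(π/4+φ₁/2)] = +0.0376
Δλ = +1.0139 rad (taken the short way round)
course = atan2(Δλ, Δψ) = 87.88°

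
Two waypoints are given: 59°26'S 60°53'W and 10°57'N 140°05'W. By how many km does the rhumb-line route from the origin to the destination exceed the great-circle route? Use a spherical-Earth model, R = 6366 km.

223 km

Great circle: cos σ = sin φ₁ sin φ₂ + cos φ₁ cos φ₂ cos Δλ,  σ = 1.6409 rad → d_gc = 10445.7 km
Rhumb line: Δψ = +1.4896, q = Δφ/Δψ = 0.8246, d_rh = R√(Δφ²+q²Δλ²) = 10668.3 km
Excess = 10668.3 − 10445.7 = 222.6 ≈ 223 km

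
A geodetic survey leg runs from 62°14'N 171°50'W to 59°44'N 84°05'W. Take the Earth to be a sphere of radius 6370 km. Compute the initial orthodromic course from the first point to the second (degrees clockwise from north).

52.6°

N = sin Δλ·cos φ₂ = +0.5036;  D = cos φ₁ sin φ₂ − sin φ₁ cos φ₂ cos Δλ = +0.3849
initial course = atan2(N, D) = 52.61°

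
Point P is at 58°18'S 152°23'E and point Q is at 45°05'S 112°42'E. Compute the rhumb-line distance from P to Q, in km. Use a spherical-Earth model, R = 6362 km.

Rhumb course C = atan2(Δλ, Δψ) with Δψ = ln[tan(π/4+φ₂/2)/tan(π/4+φ₁/2)] = +0.3757, Δλ = -0.6926 → C = 298.47°
d = R·|Δφ| / |cos C| = 6362·0.23067 / 0.47676 = 3078 km

3078 km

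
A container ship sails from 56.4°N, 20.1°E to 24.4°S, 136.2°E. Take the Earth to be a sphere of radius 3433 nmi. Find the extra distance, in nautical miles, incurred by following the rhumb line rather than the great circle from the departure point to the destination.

Great circle: cos σ = sin φ₁ sin φ₂ + cos φ₁ cos φ₂ cos Δλ,  σ = 2.1722 rad → d_gc = 7457.1 nmi
Rhumb line: Δψ = -1.6369, q = Δφ/Δψ = 0.8615, d_rh = R√(Δφ²+q²Δλ²) = 7704.1 nmi
Excess = 7704.1 − 7457.1 = 247.0 ≈ 247 nmi

247 nmi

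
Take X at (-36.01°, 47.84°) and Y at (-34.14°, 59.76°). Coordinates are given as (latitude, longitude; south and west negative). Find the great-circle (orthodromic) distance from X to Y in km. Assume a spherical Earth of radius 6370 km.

Haversine: a = sin²(Δφ/2)+cos φ₁ cos φ₂ sin²(Δλ/2) = 0.00748;  σ = 2·atan2(√a,√(1−a))
σ = 9.926° → d = Rσ = 6370·0.17324 = 1104 km

1104 km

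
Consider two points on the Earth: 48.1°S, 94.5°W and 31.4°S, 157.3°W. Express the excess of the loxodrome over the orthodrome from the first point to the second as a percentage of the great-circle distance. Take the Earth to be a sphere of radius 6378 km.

2.3%

Great circle: σ = 0.8654 rad → d_gc = Rσ = 5519.4 km
Rhumb: Δφ = +0.2915, Δλ = -1.0961, Δψ = +0.3824, q = Δφ/Δψ = 0.7623 → d_rh = R√(Δφ²+q²Δλ²) = 5644.0 km
Excess = (5644.0 − 5519.4) / 5519.4 = 124.6 / 5519.4 = 2.26% ≈ 2.3%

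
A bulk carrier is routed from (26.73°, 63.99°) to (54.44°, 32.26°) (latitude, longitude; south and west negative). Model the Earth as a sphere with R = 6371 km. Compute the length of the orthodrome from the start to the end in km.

4017 km

cos σ = sin φ₁ sin φ₂ + cos φ₁ cos φ₂ cos Δλ
      = sin(26.73°)sin(54.44°) + cos(26.73°)cos(54.44°)cos(-31.73°) = 0.8077
σ = 36.130° → d = Rσ = 6371·0.63059 = 4017 km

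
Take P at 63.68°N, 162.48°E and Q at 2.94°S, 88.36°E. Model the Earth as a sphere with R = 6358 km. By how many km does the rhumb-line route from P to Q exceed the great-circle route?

241 km

Great circle: cos σ = sin φ₁ sin φ₂ + cos φ₁ cos φ₂ cos Δλ,  σ = 1.4955 rad → d_gc = 9508.6 km
Rhumb line: Δψ = -1.5046, q = Δφ/Δψ = 0.7728, d_rh = R√(Δφ²+q²Δλ²) = 9749.6 km
Excess = 9749.6 − 9508.6 = 241.0 ≈ 241 km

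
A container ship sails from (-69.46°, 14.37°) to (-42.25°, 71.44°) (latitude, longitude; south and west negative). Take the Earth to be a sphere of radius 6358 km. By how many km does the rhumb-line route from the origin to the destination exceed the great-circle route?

131 km

Great circle: cos σ = sin φ₁ sin φ₂ + cos φ₁ cos φ₂ cos Δλ,  σ = 0.6907 rad → d_gc = 4391.4 km
Rhumb line: Δψ = +0.8932, q = Δφ/Δψ = 0.5317, d_rh = R√(Δφ²+q²Δλ²) = 4522.8 km
Excess = 4522.8 − 4391.4 = 131.4 ≈ 131 km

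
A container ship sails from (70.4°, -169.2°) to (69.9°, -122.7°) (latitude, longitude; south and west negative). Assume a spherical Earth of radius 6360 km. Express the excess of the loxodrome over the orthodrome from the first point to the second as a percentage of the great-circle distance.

2.5%

Great circle: σ = 0.2690 rad → d_gc = Rσ = 1710.9 km
Rhumb: Δφ = -0.0087, Δλ = +0.8116, Δψ = -0.0257, q = Δφ/Δψ = 0.3395 → d_rh = R√(Δφ²+q²Δλ²) = 1753.5 km
Excess = (1753.5 − 1710.9) / 1710.9 = 42.6 / 1710.9 = 2.49% ≈ 2.5%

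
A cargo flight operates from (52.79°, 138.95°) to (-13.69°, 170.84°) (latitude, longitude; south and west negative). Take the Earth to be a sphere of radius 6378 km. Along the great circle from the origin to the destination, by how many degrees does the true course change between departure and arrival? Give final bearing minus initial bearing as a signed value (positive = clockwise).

+13.0°

Initial bearing θ₁ = atan2(sin Δλ cos φ₂, cos φ₁ sin φ₂ − sin φ₁ cos φ₂ cos Δλ) = 147.32°
Final bearing θ₂ = (initial bearing from the destination back to the start) + 180° = 160.36°
Δθ = θ₂ − θ₁ = +13.0°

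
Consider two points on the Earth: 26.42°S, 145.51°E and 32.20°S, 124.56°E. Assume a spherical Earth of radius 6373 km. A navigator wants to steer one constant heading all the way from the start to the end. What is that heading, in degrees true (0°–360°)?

Meridional parts: M(φ₁)=-0.4784, M(φ₂)=-0.5942 → ΔM = -0.1158;  Δλ = -0.3656 rad
tan C = Δλ / ΔM = +3.1584 → C = 252.43°

252.4°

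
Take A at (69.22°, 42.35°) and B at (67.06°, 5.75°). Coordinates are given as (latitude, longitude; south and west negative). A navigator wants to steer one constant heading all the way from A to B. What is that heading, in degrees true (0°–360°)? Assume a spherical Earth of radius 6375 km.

Δψ = ln[tan(π/4+φ₂/2)/tan(π/4+φ₁/2)] = -0.1013
Δλ = -0.6388 rad (taken the short way round)
course = atan2(Δλ, Δψ) = 260.99°

261.0°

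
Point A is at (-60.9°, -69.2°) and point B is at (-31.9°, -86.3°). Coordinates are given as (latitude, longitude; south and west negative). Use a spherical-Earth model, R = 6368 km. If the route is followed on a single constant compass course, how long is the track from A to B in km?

Rhumb course C = atan2(Δλ, Δψ) with Δψ = ln[tan(π/4+φ₂/2)/tan(π/4+φ₁/2)] = +0.7608, Δλ = -0.2985 → C = 338.58°
d = R·|Δφ| / |cos C| = 6368·0.50615 / 0.93094 = 3462 km

3462 km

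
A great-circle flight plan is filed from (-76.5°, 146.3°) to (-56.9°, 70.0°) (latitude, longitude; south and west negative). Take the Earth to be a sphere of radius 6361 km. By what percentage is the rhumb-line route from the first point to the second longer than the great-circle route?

6.5%

Great circle: σ = 0.5647 rad → d_gc = Rσ = 3591.9 km
Rhumb: Δφ = +0.3421, Δλ = -1.3317, Δψ = +0.9206, q = Δφ/Δψ = 0.3716 → d_rh = R√(Δφ²+q²Δλ²) = 3826.7 km
Excess = (3826.7 − 3591.9) / 3591.9 = 234.8 / 3591.9 = 6.54% ≈ 6.5%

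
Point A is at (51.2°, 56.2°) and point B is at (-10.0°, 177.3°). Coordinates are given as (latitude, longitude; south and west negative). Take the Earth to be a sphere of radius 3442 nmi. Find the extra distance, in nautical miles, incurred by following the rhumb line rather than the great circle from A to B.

Great circle: cos σ = sin φ₁ sin φ₂ + cos φ₁ cos φ₂ cos Δλ,  σ = 2.0421 rad → d_gc = 7029.0 nmi
Rhumb line: Δψ = -1.2191, q = Δφ/Δψ = 0.8762, d_rh = R√(Δφ²+q²Δλ²) = 7358.4 nmi
Excess = 7358.4 − 7029.0 = 329.4 ≈ 329 nmi

329 nmi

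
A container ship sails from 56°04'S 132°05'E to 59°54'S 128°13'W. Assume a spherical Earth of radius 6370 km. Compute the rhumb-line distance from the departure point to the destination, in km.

5885 km

Rhumb course C = atan2(Δλ, Δψ) with Δψ = ln[tan(π/4+φ₂/2)/tan(π/4+φ₁/2)] = -0.1263, Δλ = +1.7401 → C = 94.15°
d = R·|Δφ| / |cos C| = 6370·0.06690 / 0.07241 = 5885 km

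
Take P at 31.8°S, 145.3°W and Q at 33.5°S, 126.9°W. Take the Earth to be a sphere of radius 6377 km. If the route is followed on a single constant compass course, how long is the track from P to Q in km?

1735 km

Rhumb course C = atan2(Δλ, Δψ) with Δψ = ln[tan(π/4+φ₂/2)/tan(π/4+φ₁/2)] = -0.0352, Δλ = +0.3211 → C = 96.26°
d = R·|Δφ| / |cos C| = 6377·0.02967 / 0.10908 = 1735 km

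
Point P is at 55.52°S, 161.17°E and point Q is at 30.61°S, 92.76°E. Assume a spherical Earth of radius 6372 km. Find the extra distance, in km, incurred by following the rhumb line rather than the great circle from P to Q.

184 km

Great circle: cos σ = sin φ₁ sin φ₂ + cos φ₁ cos φ₂ cos Δλ,  σ = 0.9285 rad → d_gc = 5916.5 km
Rhumb line: Δψ = +0.6085, q = Δφ/Δψ = 0.7145, d_rh = R√(Δφ²+q²Δλ²) = 6100.8 km
Excess = 6100.8 − 5916.5 = 184.3 ≈ 184 km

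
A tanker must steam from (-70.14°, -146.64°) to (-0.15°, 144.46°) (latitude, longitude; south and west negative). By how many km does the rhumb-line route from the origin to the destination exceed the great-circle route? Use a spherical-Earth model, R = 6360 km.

Great circle: cos σ = sin φ₁ sin φ₂ + cos φ₁ cos φ₂ cos Δλ,  σ = 1.4457 rad → d_gc = 9194.7 km
Rhumb line: Δψ = +1.7400, q = Δφ/Δψ = 0.7021, d_rh = R√(Δφ²+q²Δλ²) = 9444.0 km
Excess = 9444.0 − 9194.7 = 249.3 ≈ 249 km

249 km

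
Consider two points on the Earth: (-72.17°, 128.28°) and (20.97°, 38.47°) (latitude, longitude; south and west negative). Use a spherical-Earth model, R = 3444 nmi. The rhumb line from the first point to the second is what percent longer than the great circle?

3.7%

Great circle: σ = 1.9174 rad → d_gc = Rσ = 6603.7 nmi
Rhumb: Δφ = +1.6256, Δλ = -1.5675, Δψ = +2.2268, q = Δφ/Δψ = 0.7300 → d_rh = R√(Δφ²+q²Δλ²) = 6846.5 nmi
Excess = (6846.5 − 6603.7) / 6603.7 = 242.8 / 6603.7 = 3.68% ≈ 3.7%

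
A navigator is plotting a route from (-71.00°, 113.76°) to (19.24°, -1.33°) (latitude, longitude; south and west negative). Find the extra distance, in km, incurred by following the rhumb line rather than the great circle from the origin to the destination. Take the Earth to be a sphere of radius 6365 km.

Great circle: cos σ = sin φ₁ sin φ₂ + cos φ₁ cos φ₂ cos Δλ,  σ = 2.0285 rad → d_gc = 12911.6 km
Rhumb line: Δψ = +2.1300, q = Δφ/Δψ = 0.7394, d_rh = R√(Δφ²+q²Δλ²) = 13779.4 km
Excess = 13779.4 − 12911.6 = 867.8 ≈ 868 km

868 km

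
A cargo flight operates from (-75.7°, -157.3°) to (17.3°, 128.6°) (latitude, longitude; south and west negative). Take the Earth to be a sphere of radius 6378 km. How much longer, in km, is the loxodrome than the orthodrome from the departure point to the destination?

323 km

Great circle: cos σ = sin φ₁ sin φ₂ + cos φ₁ cos φ₂ cos Δλ,  σ = 1.7963 rad → d_gc = 11456.5 km
Rhumb line: Δψ = +2.3825, q = Δφ/Δψ = 0.6813, d_rh = R√(Δφ²+q²Δλ²) = 11779.4 km
Excess = 11779.4 − 11456.5 = 322.9 ≈ 323 km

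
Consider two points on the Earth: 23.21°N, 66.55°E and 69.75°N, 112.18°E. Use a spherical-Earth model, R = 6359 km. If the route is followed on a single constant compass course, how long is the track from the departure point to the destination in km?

Rhumb course C = atan2(Δλ, Δψ) with Δψ = ln[tan(π/4+φ₂/2)/tan(π/4+φ₁/2)] = +1.3061, Δλ = +0.7964 → C = 31.37°
d = R·|Δφ| / |cos C| = 6359·0.81228 / 0.85380 = 6050 km

6050 km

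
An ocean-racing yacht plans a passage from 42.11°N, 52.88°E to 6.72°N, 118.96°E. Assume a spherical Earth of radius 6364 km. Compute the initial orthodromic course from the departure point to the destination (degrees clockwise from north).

θ = atan2( sin Δλ·cos φ₂ ,  cos φ₁ sin φ₂ − sin φ₁ cos φ₂ cos Δλ )
  = atan2(+0.9078, -0.1832) = 101.41°

101.4°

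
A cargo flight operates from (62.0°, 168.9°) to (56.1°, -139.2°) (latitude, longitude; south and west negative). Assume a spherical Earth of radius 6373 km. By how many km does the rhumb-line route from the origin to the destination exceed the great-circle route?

Great circle: cos σ = sin φ₁ sin φ₂ + cos φ₁ cos φ₂ cos Δλ,  σ = 0.4637 rad → d_gc = 2954.9 km
Rhumb line: Δψ = -0.2008, q = Δφ/Δψ = 0.5128, d_rh = R√(Δφ²+q²Δλ²) = 3032.1 km
Excess = 3032.1 − 2954.9 = 77.2 ≈ 77 km

77 km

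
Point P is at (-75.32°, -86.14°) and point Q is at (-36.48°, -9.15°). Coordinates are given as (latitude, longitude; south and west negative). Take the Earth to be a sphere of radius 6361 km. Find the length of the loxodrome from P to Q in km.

Δψ = ln[tan(π/4+φ₂/2)/tan(π/4+φ₁/2)] = +1.3647;  Δφ = +0.6779 rad,  Δλ = +1.3437 rad
q = Δφ/Δψ = 0.4967
d = R·√(Δφ² + q²Δλ²) = 6361·0.95133 = 6051 km

6051 km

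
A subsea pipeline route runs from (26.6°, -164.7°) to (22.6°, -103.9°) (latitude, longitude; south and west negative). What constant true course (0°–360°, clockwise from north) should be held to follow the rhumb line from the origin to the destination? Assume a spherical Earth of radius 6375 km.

Meridional parts: M(φ₁)=+0.4819, M(φ₂)=+0.4051 → ΔM = -0.0768;  Δλ = +1.0612 rad
tan C = Δλ / ΔM = -13.8164 → C = 94.14°

94.1°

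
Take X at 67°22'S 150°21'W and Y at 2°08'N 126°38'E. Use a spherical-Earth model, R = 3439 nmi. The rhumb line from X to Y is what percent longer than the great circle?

Great circle: σ = 1.5584 rad → d_gc = Rσ = 5359.3 nmi
Rhumb: Δφ = +1.2130, Δλ = -1.4489, Δψ = +1.6461, q = Δφ/Δψ = 0.7369 → d_rh = R√(Δφ²+q²Δλ²) = 5557.4 nmi
Excess = (5557.4 − 5359.3) / 5359.3 = 198.1 / 5359.3 = 3.70% ≈ 3.7%

3.7%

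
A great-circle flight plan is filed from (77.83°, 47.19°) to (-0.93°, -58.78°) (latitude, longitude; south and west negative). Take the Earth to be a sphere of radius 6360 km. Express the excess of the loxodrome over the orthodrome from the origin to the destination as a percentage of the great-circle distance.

8.1%

Great circle: σ = 1.6447 rad → d_gc = Rσ = 10460.4 km
Rhumb: Δφ = -1.3746, Δλ = -1.8495, Δψ = -2.2549, q = Δφ/Δψ = 0.6096 → d_rh = R√(Δφ²+q²Δλ²) = 11307.4 km
Excess = (11307.4 − 10460.4) / 10460.4 = 847.0 / 10460.4 = 8.10% ≈ 8.1%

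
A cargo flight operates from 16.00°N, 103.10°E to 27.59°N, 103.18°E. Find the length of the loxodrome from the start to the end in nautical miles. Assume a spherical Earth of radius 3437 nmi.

Δψ = ln[tan(π/4+φ₂/2)/tan(π/4+φ₁/2)] = +0.2183;  Δφ = +0.2023 rad,  Δλ = +0.0014 rad
q = Δφ/Δψ = 0.9264
d = R·√(Δφ² + q²Δλ²) = 3437·0.20229 = 695 nmi

695 nmi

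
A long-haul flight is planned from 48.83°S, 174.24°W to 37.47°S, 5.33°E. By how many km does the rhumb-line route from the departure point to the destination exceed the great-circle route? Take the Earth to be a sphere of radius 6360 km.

Great circle: cos σ = sin φ₁ sin φ₂ + cos φ₁ cos φ₂ cos Δλ,  σ = 1.6354 rad → d_gc = 10400.9 km
Rhumb line: Δψ = +0.2730, q = Δφ/Δψ = 0.7263, d_rh = R√(Δφ²+q²Δλ²) = 14531.2 km
Excess = 14531.2 − 10400.9 = 4130.3 ≈ 4130 km

4130 km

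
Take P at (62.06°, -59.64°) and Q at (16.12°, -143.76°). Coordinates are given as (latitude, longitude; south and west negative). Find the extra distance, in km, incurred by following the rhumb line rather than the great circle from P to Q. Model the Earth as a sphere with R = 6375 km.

Great circle: cos σ = sin φ₁ sin φ₂ + cos φ₁ cos φ₂ cos Δλ,  σ = 1.2751 rad → d_gc = 8128.8 km
Rhumb line: Δψ = -1.1061, q = Δφ/Δψ = 0.7249, d_rh = R√(Δφ²+q²Δλ²) = 8494.8 km
Excess = 8494.8 − 8128.8 = 366.0 ≈ 366 km

366 km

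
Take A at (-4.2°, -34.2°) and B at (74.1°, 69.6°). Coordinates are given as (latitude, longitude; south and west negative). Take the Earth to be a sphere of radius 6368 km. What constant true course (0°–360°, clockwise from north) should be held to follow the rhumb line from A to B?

41.6°

Δψ = ln[tan(π/4+φ₂/2)/tan(π/4+φ₁/2)] = +2.0420
Δλ = +1.8117 rad (taken the short way round)
course = atan2(Δλ, Δψ) = 41.58°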